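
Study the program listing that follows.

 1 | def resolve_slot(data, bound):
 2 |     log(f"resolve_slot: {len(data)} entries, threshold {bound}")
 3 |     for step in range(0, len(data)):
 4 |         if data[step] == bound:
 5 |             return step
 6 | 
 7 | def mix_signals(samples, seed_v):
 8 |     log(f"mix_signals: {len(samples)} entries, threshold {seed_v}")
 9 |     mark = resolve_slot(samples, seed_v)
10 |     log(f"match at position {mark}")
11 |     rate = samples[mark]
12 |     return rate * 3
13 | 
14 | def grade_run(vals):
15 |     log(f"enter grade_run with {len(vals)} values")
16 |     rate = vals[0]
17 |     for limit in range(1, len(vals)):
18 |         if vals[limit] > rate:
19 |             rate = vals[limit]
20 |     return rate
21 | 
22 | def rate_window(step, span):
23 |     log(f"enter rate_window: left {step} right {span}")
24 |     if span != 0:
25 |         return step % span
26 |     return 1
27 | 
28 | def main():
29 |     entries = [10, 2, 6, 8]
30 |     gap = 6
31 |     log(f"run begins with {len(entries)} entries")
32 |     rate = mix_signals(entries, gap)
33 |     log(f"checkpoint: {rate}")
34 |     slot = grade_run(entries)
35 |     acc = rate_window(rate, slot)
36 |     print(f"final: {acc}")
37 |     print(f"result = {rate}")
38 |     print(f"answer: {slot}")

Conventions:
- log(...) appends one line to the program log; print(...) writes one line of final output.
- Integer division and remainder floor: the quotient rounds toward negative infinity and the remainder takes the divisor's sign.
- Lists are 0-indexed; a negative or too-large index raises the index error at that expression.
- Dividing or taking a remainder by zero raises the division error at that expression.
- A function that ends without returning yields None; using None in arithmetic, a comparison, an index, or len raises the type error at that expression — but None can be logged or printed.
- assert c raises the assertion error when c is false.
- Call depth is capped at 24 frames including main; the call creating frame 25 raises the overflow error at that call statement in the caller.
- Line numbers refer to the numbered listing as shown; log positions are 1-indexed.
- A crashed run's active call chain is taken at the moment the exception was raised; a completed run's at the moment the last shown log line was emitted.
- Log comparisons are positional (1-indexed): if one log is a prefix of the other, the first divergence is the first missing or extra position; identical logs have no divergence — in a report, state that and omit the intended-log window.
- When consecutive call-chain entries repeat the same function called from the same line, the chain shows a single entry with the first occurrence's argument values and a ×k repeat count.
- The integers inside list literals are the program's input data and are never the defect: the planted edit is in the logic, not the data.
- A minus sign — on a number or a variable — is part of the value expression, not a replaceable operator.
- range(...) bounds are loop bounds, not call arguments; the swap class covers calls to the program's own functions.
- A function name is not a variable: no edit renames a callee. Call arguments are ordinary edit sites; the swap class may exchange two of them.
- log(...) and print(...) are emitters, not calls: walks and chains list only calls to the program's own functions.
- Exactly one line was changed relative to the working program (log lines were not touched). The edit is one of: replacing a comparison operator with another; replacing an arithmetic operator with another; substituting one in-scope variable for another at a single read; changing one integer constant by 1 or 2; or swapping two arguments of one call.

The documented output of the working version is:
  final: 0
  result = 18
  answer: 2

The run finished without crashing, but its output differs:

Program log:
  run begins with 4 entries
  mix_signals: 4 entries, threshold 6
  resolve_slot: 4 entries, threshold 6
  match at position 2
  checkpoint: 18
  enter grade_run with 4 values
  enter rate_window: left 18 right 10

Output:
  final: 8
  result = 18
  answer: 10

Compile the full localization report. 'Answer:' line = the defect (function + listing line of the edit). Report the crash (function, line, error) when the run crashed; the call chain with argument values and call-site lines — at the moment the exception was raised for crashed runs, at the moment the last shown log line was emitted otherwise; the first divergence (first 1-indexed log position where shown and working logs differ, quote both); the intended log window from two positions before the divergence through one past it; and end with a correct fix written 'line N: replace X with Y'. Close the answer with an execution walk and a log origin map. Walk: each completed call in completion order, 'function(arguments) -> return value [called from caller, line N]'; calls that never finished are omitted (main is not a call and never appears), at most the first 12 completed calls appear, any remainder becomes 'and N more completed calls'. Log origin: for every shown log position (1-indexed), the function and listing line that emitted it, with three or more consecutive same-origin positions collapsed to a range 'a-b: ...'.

Answer: the defect is in grade_run at line 18.
The tell: Position 7 is the first bad log line: 'enter rate_window: left 18 right 10' should read 'enter rate_window: left 18 right 2'.
Call chain: main -> rate_window(18, 10) (called at line 35).
First divergence: position 7 — the shown line 'enter rate_window: left 18 right 10' should read 'enter rate_window: left 18 right 2'.
Intended log window:
  5: checkpoint: 18
  6: enter grade_run with 4 values
  7: enter rate_window: left 18 right 2
Execution walk:
  resolve_slot([10, 2, 6, 8], 6) -> 2  [called from mix_signals, line 9]
  mix_signals([10, 2, 6, 8], 6) -> 18  [called from main, line 32]
  grade_run([10, 2, 6, 8]) -> 10  [called from main, line 34]
  rate_window(18, 10) -> 8  [called from main, line 35]
Log origins:
  1: from main, line 31
  2: from mix_signals, line 8
  3: from resolve_slot, line 2
  4: from mix_signals, line 10
  5: from main, line 33
  6: from grade_run, line 15
  7: from rate_window, line 23
A correct fix: line 18: replace `>` with `<`.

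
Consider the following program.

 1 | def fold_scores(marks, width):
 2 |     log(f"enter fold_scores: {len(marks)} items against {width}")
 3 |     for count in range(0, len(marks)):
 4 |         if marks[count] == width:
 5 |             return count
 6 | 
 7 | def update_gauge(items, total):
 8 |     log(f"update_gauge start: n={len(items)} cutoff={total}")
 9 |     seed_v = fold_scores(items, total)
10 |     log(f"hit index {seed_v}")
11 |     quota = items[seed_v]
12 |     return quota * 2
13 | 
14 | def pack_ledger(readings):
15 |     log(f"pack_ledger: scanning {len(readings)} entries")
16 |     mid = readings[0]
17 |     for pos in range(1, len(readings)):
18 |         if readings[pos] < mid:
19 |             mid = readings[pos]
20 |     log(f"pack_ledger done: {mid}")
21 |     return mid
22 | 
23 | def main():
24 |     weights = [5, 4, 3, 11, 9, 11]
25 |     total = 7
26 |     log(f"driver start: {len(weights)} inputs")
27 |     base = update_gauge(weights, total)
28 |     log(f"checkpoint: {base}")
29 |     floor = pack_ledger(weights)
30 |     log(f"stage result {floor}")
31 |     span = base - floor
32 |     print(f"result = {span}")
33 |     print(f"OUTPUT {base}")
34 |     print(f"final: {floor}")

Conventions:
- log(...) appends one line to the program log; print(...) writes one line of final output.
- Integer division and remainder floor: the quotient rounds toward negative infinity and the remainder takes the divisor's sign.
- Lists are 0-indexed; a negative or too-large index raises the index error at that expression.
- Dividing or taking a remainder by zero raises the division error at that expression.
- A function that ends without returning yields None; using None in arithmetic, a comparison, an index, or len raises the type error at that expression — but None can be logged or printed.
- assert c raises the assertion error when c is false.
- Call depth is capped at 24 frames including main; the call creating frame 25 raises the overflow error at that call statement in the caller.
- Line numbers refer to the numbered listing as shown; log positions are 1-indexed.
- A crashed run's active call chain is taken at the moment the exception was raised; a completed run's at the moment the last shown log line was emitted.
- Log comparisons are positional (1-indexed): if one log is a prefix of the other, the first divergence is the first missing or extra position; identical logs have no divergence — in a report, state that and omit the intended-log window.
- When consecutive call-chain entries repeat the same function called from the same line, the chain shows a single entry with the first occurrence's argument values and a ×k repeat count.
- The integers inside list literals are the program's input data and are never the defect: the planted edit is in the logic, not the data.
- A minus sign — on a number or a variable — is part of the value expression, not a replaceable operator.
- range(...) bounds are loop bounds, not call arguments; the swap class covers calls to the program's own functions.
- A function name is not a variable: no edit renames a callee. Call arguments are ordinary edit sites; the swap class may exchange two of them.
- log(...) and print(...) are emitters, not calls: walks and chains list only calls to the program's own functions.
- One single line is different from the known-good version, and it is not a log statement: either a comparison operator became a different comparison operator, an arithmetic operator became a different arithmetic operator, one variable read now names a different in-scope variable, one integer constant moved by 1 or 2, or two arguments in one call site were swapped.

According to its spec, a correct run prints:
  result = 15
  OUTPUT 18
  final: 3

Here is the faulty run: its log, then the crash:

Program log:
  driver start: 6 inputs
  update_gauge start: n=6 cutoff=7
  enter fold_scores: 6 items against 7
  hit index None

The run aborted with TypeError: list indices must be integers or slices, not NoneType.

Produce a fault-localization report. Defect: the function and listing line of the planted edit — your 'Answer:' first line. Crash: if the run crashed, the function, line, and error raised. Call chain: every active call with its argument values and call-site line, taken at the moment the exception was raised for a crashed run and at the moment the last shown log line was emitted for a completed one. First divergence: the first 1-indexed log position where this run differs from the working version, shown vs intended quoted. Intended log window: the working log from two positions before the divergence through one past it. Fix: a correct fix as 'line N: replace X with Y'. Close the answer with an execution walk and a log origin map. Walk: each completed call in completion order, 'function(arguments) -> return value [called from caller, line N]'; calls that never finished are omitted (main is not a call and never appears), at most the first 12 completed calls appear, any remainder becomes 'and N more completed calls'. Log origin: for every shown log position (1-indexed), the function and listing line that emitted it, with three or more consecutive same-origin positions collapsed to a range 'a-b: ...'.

Answer: the defect is in main at line 25.
Core observation: The log first diverges at position 2: the faulty run prints 'update_gauge start: n=6 cutoff=7' where the working version prints 'update_gauge start: n=6 cutoff=9'.
Crash: update_gauge, line 11, TypeError.
Call chain: main -> update_gauge([5, 4, 3, 11, 9, 11], 7) (called at line 27).
First divergence: at position 2 the run shows 'update_gauge start: n=6 cutoff=7' where the working version logs 'update_gauge start: n=6 cutoff=9'.
Intended log window:
  1: driver start: 6 inputs
  2: update_gauge start: n=6 cutoff=9
  3: enter fold_scores: 6 items against 9
Execution walk:
  fold_scores([5, 4, 3, 11, 9, 11], 7) -> None  [called from update_gauge, line 9]
Log origin:
  1: from main, line 26
  2: from update_gauge, line 8
  3: from fold_scores, line 2
  4: from update_gauge, line 10
A correct fix: line 25: replace `7` with `9`.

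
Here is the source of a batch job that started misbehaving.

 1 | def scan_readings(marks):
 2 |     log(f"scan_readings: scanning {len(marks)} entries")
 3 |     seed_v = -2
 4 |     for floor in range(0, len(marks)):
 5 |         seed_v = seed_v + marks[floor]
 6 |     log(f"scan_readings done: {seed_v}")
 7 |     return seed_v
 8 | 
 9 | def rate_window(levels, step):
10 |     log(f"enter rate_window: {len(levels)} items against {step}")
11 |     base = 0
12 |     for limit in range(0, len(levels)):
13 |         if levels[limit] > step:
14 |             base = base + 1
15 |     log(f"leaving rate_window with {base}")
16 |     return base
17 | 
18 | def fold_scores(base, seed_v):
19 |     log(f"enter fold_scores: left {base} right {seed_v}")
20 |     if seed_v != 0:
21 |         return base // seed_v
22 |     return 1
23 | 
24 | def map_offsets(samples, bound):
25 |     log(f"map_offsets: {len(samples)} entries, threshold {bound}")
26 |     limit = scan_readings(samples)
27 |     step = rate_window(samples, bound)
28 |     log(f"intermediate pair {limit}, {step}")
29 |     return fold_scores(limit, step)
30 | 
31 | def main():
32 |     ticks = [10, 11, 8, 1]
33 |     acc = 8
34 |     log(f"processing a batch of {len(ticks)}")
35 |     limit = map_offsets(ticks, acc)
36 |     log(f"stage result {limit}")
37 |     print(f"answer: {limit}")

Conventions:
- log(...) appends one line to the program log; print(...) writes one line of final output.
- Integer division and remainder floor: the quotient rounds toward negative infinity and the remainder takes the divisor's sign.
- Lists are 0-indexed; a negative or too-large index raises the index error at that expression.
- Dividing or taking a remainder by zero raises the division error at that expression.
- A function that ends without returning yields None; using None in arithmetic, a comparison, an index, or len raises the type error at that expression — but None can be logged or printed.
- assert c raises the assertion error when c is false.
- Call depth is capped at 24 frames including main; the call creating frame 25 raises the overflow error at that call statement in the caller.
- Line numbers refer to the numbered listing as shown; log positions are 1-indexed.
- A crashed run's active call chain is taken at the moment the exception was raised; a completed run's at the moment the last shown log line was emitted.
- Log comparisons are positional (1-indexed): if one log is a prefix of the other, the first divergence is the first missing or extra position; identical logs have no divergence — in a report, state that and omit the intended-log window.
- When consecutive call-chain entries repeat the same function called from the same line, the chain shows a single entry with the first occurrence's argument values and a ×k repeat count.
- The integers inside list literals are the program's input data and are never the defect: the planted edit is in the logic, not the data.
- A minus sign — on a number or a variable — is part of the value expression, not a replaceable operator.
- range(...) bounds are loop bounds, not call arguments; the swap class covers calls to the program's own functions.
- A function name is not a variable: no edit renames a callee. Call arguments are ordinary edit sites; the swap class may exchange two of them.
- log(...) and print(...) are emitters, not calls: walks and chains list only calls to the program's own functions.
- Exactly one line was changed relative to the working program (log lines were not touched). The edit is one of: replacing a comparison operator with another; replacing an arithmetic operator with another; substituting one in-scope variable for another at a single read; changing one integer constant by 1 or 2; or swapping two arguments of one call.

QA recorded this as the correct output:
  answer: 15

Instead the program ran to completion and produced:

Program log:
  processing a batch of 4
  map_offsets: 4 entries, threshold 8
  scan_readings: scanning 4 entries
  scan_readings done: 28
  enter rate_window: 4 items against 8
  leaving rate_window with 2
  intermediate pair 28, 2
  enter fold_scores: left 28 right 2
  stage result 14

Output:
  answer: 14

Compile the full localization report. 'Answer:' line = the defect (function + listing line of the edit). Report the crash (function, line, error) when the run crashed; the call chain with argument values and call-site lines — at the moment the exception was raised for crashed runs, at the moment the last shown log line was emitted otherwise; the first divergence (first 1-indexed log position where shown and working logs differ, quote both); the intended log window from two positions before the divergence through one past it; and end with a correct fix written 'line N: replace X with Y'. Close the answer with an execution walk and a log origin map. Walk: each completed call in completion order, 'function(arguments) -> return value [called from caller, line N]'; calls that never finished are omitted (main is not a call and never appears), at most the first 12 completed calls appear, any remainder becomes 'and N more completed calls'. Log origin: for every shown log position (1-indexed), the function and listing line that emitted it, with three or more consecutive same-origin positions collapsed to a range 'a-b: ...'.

Answer: the defect is in scan_readings at line 3.
The tell: Everything matches until log position 4, which reads 'scan_readings done: 28' in place of 'scan_readings done: 30'.
Call chain: main.
First divergence: at position 4 the run shows 'scan_readings done: 28' where the working version logs 'scan_readings done: 30'.
Intended log window:
  2: map_offsets: 4 entries, threshold 8
  3: scan_readings: scanning 4 entries
  4: scan_readings done: 30
  5: enter rate_window: 4 items against 8
Execution walk:
  scan_readings([10, 11, 8, 1]) -> 28  [called from map_offsets, line 26]
  rate_window([10, 11, 8, 1], 8) -> 2  [called from map_offsets, line 27]
  fold_scores(28, 2) -> 14  [called from map_offsets, line 29]
  map_offsets([10, 11, 8, 1], 8) -> 14  [called from main, line 35]
Log line origins:
  1: emitted by main (line 34)
  2: emitted by map_offsets (line 25)
  3: emitted by scan_readings (line 2)
  4: emitted by scan_readings (line 6)
  5: emitted by rate_window (line 10)
  6: emitted by rate_window (line 15)
  7: emitted by map_offsets (line 28)
  8: emitted by fold_scores (line 19)
  9: emitted by main (line 36)
A correct fix: line 3: replace `-2` with `0`.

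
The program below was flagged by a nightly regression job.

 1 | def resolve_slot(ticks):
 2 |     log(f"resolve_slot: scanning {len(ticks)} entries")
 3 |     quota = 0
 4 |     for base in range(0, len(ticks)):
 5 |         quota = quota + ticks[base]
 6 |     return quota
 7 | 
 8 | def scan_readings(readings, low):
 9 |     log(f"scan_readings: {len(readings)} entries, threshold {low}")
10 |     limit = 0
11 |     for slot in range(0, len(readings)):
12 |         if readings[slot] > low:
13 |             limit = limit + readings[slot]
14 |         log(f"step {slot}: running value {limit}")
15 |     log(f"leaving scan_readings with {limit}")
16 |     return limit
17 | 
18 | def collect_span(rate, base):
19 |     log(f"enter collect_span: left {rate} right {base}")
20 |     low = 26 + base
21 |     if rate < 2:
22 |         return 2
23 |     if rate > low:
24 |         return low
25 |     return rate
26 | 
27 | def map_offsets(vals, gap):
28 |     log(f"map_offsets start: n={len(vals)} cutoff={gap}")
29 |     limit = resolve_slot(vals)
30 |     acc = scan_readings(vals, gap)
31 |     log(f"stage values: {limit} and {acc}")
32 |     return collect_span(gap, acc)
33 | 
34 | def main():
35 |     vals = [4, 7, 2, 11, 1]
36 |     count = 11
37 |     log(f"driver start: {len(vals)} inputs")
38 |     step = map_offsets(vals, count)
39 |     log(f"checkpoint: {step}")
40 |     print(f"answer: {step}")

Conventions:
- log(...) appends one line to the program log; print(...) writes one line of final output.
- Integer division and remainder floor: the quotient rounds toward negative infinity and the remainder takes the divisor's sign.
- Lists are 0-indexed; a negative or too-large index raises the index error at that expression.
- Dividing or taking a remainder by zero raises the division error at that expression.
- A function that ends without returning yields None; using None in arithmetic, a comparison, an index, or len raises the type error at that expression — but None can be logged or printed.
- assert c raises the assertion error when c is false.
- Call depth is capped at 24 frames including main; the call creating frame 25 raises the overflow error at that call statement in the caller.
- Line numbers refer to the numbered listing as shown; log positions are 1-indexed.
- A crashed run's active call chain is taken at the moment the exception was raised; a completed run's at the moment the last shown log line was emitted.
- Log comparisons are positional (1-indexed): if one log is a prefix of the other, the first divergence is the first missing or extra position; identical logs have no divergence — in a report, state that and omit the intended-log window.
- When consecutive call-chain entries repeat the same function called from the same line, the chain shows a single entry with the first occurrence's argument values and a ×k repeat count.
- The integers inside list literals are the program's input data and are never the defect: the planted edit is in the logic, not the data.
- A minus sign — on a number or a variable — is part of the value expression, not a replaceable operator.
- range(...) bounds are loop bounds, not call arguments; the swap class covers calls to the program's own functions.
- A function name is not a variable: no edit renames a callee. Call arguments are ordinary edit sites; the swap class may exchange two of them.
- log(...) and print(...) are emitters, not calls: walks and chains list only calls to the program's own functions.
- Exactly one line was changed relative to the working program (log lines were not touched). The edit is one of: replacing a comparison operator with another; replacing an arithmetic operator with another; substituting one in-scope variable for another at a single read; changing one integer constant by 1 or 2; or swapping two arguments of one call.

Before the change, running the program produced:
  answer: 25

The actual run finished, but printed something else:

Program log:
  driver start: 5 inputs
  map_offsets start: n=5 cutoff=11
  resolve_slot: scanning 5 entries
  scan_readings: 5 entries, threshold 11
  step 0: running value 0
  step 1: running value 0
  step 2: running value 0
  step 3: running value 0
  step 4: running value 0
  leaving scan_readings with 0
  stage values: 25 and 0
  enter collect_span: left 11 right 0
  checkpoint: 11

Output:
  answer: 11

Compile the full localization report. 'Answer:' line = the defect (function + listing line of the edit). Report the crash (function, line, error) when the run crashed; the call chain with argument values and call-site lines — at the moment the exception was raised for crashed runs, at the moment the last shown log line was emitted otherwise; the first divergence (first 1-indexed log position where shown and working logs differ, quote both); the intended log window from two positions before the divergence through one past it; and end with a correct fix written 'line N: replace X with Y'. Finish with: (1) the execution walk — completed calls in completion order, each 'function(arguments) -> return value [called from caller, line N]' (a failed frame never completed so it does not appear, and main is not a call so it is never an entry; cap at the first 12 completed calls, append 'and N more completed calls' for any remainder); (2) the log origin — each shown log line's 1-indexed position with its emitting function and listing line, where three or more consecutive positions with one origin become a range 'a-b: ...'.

Answer: the defect is in map_offsets at line 32.
Key observation: At log position 12 the runs split — shown 'enter collect_span: left 11 right 0', but the working version logs 'enter collect_span: left 25 right 0'.
Call chain: main.
First divergence: position 12; shown 'enter collect_span: left 11 right 0' vs intended 'enter collect_span: left 25 right 0'.
Intended log window:
  10: leaving scan_readings with 0
  11: stage values: 25 and 0
  12: enter collect_span: left 25 right 0
  13: checkpoint: 25
Execution walk:
  resolve_slot([4, 7, 2, 11, 1]) -> 25  [called from map_offsets, line 29]
  scan_readings([4, 7, 2, 11, 1], 11) -> 0  [called from map_offsets, line 30]
  collect_span(11, 0) -> 11  [called from map_offsets, line 32]
  map_offsets([4, 7, 2, 11, 1], 11) -> 11  [called from main, line 38]
Log line origins:
  1: emitted by main (line 37)
  2: emitted by map_offsets (line 28)
  3: emitted by resolve_slot (line 2)
  4: emitted by scan_readings (line 9)
  5-9: emitted by scan_readings (line 14)
  10: emitted by scan_readings (line 15)
  11: emitted by map_offsets (line 31)
  12: emitted by collect_span (line 19)
  13: emitted by main (line 39)
A correct fix: line 32: replace `gap` with `limit`.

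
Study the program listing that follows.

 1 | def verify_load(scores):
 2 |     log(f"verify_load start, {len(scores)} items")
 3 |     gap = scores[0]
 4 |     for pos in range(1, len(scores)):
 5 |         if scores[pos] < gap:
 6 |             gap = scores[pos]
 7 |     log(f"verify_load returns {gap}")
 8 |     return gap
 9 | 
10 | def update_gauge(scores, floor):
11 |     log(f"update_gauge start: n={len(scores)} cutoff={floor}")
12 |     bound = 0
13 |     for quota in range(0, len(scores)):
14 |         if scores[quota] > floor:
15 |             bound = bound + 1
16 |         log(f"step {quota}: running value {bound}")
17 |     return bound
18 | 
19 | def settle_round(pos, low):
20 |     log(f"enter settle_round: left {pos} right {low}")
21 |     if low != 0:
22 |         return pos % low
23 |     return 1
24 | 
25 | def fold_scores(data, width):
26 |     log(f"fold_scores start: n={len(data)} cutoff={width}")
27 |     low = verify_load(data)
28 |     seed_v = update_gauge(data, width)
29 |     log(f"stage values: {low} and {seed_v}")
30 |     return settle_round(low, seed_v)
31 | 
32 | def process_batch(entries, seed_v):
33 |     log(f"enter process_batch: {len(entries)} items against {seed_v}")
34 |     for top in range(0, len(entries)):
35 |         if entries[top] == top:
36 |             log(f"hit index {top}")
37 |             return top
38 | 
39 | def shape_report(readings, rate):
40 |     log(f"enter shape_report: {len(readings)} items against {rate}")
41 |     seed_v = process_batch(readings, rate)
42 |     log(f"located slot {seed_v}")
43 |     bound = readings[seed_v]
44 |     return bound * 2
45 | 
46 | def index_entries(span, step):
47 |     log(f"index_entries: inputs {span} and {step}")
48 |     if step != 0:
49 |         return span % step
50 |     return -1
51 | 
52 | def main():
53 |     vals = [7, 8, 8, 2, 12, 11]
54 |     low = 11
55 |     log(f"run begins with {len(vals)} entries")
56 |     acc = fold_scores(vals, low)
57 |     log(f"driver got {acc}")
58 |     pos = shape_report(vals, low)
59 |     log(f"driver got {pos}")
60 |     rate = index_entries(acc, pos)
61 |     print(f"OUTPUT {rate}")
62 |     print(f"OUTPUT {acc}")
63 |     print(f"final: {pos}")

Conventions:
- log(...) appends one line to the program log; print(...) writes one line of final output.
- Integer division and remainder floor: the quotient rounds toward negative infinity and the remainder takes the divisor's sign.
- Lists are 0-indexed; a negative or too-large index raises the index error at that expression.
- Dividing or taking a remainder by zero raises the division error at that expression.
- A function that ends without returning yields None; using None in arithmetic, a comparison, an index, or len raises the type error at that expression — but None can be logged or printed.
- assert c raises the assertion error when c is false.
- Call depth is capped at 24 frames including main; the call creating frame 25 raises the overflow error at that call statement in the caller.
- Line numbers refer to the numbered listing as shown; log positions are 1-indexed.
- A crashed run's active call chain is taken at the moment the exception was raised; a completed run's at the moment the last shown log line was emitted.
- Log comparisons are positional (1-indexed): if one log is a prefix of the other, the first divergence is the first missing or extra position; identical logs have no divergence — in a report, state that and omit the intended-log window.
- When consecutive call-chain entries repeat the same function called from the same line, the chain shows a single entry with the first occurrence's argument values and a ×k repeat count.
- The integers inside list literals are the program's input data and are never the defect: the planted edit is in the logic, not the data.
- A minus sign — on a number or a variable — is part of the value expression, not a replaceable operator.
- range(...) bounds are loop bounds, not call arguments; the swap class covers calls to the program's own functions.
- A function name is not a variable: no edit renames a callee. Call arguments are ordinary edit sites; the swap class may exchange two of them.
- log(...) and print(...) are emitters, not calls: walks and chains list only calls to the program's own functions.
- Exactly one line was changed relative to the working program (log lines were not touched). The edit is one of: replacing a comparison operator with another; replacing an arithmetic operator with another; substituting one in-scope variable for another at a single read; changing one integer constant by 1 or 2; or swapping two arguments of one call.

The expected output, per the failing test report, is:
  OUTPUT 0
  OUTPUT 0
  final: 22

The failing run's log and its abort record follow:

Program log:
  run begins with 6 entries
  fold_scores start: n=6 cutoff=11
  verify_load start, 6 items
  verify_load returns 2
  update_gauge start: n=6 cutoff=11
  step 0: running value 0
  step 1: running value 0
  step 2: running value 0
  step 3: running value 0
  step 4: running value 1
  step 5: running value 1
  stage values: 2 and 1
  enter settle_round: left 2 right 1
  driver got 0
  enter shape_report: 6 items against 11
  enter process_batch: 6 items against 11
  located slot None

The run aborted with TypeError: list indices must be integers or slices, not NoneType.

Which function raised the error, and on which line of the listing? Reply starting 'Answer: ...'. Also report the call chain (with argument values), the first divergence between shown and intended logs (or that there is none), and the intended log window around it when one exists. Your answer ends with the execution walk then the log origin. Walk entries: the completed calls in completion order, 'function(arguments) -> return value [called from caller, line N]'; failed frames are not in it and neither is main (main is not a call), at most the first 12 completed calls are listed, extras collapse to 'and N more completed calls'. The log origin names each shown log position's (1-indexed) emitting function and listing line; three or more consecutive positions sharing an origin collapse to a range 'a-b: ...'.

Answer: the error was raised in shape_report, line 43.
Key fact: The earliest visible damage is log position 17 — 'located slot None' rather than the intended 'hit index 5'.
Call chain: main -> shape_report([7, 8, 8, 2, 12, 11], 11) (called at line 58).
First divergence: position 17 — the shown line 'located slot None' should read 'hit index 5'.
Intended log window:
  15: enter shape_report: 6 items against 11
  16: enter process_batch: 6 items against 11
  17: hit index 5
  18: located slot 5
Execution walk:
  verify_load([7, 8, 8, 2, 12, 11]) -> 2  [called from fold_scores, line 27]
  update_gauge([7, 8, 8, 2, 12, 11], 11) -> 1  [called from fold_scores, line 28]
  settle_round(2, 1) -> 0  [called from fold_scores, line 30]
  fold_scores([7, 8, 8, 2, 12, 11], 11) -> 0  [called from main, line 56]
  process_batch([7, 8, 8, 2, 12, 11], 11) -> None  [called from shape_report, line 41]
Log line origins:
  1: from main, line 55
  2: from fold_scores, line 26
  3: from verify_load, line 2
  4: from verify_load, line 7
  5: from update_gauge, line 11
  6-11: from update_gauge, line 16
  12: from fold_scores, line 29
  13: from settle_round, line 20
  14: from main, line 57
  15: from shape_report, line 40
  16: from process_batch, line 33
  17: from shape_report, line 42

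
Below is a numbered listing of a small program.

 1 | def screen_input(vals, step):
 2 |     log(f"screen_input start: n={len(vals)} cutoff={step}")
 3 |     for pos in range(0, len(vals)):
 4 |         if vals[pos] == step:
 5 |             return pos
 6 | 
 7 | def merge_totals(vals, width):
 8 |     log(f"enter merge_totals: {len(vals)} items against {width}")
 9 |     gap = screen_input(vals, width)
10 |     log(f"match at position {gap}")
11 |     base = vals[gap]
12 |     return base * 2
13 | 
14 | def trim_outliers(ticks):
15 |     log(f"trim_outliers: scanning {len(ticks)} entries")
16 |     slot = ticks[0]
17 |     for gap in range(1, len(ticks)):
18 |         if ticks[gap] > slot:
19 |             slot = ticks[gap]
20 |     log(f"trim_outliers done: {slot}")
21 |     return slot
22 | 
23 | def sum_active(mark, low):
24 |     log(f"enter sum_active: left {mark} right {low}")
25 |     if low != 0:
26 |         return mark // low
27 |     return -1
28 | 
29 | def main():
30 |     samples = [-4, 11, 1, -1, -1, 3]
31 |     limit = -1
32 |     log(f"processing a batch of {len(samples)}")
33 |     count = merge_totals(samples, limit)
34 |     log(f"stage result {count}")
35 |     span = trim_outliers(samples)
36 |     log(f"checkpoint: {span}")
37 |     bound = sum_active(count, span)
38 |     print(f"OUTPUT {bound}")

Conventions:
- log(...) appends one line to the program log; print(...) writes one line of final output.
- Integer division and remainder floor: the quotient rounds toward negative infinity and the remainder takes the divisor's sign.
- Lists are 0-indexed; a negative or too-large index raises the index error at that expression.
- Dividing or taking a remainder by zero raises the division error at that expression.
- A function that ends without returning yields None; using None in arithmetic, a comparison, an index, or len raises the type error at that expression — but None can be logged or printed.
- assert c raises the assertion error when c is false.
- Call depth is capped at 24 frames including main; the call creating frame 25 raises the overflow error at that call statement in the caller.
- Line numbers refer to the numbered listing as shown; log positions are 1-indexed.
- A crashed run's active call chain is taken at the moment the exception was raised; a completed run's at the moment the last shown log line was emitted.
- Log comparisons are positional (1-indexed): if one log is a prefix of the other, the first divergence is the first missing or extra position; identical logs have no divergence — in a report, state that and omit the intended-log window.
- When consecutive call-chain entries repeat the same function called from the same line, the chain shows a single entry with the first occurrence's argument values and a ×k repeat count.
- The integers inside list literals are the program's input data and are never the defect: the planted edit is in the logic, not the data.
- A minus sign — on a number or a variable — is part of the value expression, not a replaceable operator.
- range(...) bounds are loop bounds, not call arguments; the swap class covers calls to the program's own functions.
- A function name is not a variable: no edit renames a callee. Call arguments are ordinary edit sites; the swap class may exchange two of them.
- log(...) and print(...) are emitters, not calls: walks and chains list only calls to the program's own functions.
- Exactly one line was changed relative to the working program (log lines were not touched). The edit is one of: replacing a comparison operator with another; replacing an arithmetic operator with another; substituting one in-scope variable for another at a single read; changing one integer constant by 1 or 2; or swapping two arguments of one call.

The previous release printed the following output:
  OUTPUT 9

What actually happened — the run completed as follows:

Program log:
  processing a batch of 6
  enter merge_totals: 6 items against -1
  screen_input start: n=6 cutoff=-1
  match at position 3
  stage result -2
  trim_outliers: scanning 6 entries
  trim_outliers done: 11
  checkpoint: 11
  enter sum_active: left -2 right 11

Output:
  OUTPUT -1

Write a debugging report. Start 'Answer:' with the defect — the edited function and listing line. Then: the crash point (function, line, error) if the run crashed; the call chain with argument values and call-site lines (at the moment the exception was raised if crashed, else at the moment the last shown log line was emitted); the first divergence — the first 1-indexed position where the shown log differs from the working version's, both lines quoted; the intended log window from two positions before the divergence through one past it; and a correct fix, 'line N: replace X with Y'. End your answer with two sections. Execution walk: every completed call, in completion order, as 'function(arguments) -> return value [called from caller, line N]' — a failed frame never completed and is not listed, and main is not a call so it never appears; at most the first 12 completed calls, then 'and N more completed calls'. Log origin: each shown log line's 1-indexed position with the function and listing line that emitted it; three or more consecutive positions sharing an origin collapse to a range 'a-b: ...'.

Answer: the defect is in sum_active at line 26.
The tell: No log line changed; the fault shows up purely in the output.
Call chain: main -> sum_active(-2, 11) (called at line 37).
First divergence: none (the log streams are identical).
Execution walk:
  screen_input([-4, 11, 1, -1, -1, 3], -1) -> 3  [called from merge_totals, line 9]
  merge_totals([-4, 11, 1, -1, -1, 3], -1) -> -2  [called from main, line 33]
  trim_outliers([-4, 11, 1, -1, -1, 3]) -> 11  [called from main, line 35]
  sum_active(-2, 11) -> -1  [called from main, line 37]
Log origins:
  1 — main, line 32
  2 — merge_totals, line 8
  3 — screen_input, line 2
  4 — merge_totals, line 10
  5 — main, line 34
  6 — trim_outliers, line 15
  7 — trim_outliers, line 20
  8 — main, line 36
  9 — sum_active, line 24
A correct fix: line 26: replace `//` with `%`.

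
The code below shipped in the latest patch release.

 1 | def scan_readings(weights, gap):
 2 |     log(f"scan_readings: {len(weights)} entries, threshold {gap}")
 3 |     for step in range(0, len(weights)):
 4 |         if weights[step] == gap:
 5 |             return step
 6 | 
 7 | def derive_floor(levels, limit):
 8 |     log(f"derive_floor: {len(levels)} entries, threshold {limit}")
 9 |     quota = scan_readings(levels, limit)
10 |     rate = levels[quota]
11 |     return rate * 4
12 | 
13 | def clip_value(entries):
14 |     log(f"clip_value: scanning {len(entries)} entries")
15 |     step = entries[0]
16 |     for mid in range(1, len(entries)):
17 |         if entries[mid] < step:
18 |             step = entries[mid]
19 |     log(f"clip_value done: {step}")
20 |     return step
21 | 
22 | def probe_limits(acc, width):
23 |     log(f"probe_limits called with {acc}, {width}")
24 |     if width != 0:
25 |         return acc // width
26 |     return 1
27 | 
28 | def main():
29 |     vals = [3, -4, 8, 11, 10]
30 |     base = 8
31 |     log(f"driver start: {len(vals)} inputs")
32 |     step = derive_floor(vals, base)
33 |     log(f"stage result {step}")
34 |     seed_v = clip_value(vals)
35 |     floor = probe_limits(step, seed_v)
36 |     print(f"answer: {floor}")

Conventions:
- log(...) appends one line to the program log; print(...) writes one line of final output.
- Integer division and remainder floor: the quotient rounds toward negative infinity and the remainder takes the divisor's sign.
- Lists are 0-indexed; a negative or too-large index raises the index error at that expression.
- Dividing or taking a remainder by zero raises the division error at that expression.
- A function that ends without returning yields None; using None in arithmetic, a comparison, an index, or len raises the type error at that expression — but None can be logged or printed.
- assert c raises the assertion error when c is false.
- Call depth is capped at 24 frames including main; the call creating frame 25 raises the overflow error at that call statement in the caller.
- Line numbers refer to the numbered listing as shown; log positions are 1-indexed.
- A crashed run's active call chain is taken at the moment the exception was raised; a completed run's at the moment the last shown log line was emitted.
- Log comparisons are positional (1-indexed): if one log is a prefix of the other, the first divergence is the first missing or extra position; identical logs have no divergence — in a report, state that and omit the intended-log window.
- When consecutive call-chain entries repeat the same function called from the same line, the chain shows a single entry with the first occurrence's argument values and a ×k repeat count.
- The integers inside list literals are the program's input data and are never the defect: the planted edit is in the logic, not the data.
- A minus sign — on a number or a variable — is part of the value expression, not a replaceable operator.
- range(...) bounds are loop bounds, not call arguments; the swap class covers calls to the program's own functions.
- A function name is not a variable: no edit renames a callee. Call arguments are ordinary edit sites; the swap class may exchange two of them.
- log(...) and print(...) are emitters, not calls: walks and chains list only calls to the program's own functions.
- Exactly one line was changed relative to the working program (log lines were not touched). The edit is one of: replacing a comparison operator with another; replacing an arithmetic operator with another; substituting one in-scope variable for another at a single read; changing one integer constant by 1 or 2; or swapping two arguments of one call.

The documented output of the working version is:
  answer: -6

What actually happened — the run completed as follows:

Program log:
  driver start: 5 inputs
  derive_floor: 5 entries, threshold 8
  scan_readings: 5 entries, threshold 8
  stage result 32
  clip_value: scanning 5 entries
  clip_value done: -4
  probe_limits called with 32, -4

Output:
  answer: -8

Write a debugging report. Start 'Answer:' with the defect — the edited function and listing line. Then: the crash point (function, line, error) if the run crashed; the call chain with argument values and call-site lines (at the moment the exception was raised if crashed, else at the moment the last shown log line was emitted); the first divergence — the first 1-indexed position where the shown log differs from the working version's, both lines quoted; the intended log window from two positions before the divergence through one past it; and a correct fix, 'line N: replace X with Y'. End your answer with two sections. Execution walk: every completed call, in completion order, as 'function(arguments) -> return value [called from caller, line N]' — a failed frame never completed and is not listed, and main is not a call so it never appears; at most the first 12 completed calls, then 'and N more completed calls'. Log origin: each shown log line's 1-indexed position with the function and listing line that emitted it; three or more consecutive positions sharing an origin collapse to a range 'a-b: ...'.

Answer: the defect is in derive_floor at line 11.
The tell: The earliest visible damage is log position 4 — 'stage result 32' rather than the intended 'stage result 24'.
Call chain: main -> probe_limits(32, -4) (called at line 35).
First divergence: position 4 — the shown line 'stage result 32' should read 'stage result 24'.
Intended log window:
  2: derive_floor: 5 entries, threshold 8
  3: scan_readings: 5 entries, threshold 8
  4: stage result 24
  5: clip_value: scanning 5 entries
Execution walk:
  scan_readings([3, -4, 8, 11, 10], 8) -> 2  [called from derive_floor, line 9]
  derive_floor([3, -4, 8, 11, 10], 8) -> 32  [called from main, line 32]
  clip_value([3, -4, 8, 11, 10]) -> -4  [called from main, line 34]
  probe_limits(32, -4) -> -8  [called from main, line 35]
Log origin:
  1 — main, line 31
  2 — derive_floor, line 8
  3 — scan_readings, line 2
  4 — main, line 33
  5 — clip_value, line 14
  6 — clip_value, line 19
  7 — probe_limits, line 23
A correct fix: line 11: replace `4` with `3`.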